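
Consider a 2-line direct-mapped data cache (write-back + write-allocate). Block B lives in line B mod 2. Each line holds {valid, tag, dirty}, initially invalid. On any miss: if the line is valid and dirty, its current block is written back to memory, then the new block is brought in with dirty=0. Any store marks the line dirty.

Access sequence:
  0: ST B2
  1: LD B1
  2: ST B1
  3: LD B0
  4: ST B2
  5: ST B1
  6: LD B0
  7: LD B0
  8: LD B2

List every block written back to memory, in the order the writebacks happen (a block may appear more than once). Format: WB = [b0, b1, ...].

WB = [2, 2]

0: W B2 → L0 miss [D]
1: R B1 → L1 miss [-]
2: W B1 → L1 hit [D]
3: R B0 → L0 miss wb→B2 [-]
4: W B2 → L0 miss [D]
5: W B1 → L1 hit [D]
6: R B0 → L0 miss wb→B2 [-]
7: R B0 → L0 hit [-]
8: R B2 → L0 miss [-]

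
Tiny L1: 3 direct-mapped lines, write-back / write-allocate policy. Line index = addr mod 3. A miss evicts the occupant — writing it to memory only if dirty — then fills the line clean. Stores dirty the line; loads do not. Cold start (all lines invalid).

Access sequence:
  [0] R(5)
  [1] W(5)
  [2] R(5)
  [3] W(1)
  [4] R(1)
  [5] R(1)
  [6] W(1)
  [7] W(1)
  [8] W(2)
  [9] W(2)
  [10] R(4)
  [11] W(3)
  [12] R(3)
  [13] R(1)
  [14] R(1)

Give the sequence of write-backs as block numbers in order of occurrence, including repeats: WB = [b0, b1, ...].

  0 | R B5 → L2 miss [-]
  1 | W B5 → L2 hit [D]
  2 | R B5 → L2 hit [D]
  3 | W B1 → L1 miss [D]
  4 | R B1 → L1 hit [D]
  5 | R B1 → L1 hit [D]
  6 | W B1 → L1 hit [D]
  7 | W B1 → L1 hit [D]
  8 | W B2 → L2 miss wb→B5 [D]
  9 | W B2 → L2 hit [D]
  10 | R B4 → L1 miss wb→B1 [-]
  11 | W B3 → L0 miss [D]
  12 | R B3 → L0 hit [D]
  13 | R B1 → L1 miss [-]
  14 | R B1 → L1 hit [-]

WB = [5, 1]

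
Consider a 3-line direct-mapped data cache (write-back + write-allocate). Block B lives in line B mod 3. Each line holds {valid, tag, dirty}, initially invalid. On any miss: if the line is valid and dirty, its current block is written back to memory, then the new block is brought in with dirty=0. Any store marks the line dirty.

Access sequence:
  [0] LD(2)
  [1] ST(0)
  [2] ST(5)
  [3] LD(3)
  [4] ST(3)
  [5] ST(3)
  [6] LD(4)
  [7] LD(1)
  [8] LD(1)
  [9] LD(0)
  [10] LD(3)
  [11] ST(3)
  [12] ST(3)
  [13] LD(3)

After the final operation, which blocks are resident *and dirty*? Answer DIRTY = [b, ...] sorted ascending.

DIRTY = [3, 5]

0: R B2 → L2 miss [-]
1: W B0 → L0 miss [D]
2: W B5 → L2 miss [D]
3: R B3 → L0 miss wb→B0 [-]
4: W B3 → L0 hit [D]
5: W B3 → L0 hit [D]
6: R B4 → L1 miss [-]
7: R B1 → L1 miss [-]
8: R B1 → L1 hit [-]
9: R B0 → L0 miss wb→B3 [-]
10: R B3 → L0 miss [-]
11: W B3 → L0 hit [D]
12: W B3 → L0 hit [D]
13: R B3 → L0 hit [D]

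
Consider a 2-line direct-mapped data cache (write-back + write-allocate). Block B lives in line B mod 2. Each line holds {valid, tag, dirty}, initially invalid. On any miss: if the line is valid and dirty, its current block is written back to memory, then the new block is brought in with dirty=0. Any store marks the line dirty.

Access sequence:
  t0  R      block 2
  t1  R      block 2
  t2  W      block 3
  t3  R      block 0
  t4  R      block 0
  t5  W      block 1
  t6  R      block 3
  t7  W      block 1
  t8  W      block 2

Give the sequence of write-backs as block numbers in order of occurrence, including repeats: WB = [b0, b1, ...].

WB = [3, 1]

0: R B2 → L0 miss [-]
1: R B2 → L0 hit [-]
2: W B3 → L1 miss [D]
3: R B0 → L0 miss [-]
4: R B0 → L0 hit [-]
5: W B1 → L1 miss wb→B3 [D]
6: R B3 → L1 miss wb→B1 [-]
7: W B1 → L1 miss [D]
8: W B2 → L0 miss [D]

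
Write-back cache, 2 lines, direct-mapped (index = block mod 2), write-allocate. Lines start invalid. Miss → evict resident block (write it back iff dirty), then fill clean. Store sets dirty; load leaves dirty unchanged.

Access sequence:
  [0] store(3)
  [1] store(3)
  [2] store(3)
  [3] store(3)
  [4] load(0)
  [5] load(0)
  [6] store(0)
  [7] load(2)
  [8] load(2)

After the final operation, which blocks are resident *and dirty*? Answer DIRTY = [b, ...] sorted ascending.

DIRTY = [3]

0: W B3 → L1 miss [D]
1: W B3 → L1 hit [D]
2: W B3 → L1 hit [D]
3: W B3 → L1 hit [D]
4: R B0 → L0 miss [-]
5: R B0 → L0 hit [-]
6: W B0 → L0 hit [D]
7: R B2 → L0 miss wb→B0 [-]
8: R B2 → L0 hit [-]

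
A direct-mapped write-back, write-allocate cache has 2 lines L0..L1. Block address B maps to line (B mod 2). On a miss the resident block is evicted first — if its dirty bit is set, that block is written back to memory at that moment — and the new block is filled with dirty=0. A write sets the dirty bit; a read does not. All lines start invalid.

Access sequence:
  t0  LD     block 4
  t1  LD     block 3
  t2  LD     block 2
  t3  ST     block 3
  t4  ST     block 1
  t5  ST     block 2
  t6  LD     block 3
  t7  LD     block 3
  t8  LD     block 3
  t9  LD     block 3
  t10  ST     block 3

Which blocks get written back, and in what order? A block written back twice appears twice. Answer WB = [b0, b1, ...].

WB = [3, 1]

0: R B4 → L0 miss [-]
1: R B3 → L1 miss [-]
2: R B2 → L0 miss [-]
3: W B3 → L1 hit [D]
4: W B1 → L1 miss wb→B3 [D]
5: W B2 → L0 hit [D]
6: R B3 → L1 miss wb→B1 [-]
7: R B3 → L1 hit [-]
8: R B3 → L1 hit [-]
9: R B3 → L1 hit [-]
10: W B3 → L1 hit [D]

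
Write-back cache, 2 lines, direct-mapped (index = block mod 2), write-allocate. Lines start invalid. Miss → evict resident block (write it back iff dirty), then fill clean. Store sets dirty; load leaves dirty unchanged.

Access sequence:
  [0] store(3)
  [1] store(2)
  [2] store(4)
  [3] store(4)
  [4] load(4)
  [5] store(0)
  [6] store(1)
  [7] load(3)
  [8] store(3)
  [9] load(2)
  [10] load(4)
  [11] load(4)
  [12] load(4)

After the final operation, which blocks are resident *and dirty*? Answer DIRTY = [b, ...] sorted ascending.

DIRTY = [3]

0: W B3 → L1 miss [D]
1: W B2 → L0 miss [D]
2: W B4 → L0 miss wb→B2 [D]
3: W B4 → L0 hit [D]
4: R B4 → L0 hit [D]
5: W B0 → L0 miss wb→B4 [D]
6: W B1 → L1 miss wb→B3 [D]
7: R B3 → L1 miss wb→B1 [-]
8: W B3 → L1 hit [D]
9: R B2 → L0 miss wb→B0 [-]
10: R B4 → L0 miss [-]
11: R B4 → L0 hit [-]
12: R B4 → L0 hit [-]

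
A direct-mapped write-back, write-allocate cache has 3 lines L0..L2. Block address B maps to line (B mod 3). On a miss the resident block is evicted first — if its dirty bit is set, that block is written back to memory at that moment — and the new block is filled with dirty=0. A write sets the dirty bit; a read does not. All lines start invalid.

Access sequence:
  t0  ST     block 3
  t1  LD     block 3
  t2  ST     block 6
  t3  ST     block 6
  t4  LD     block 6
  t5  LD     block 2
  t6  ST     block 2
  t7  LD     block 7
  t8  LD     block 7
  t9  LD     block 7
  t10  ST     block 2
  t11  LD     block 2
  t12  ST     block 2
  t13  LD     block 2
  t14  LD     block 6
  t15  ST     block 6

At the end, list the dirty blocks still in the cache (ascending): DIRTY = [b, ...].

DIRTY = [2, 6]

0: W B3 -> L0 miss  d=D]
1: R B3 -> L0 hit  d=D]
2: W B6 -> L0 miss wb->B3  d=D]
3: W B6 -> L0 hit  d=D]
4: R B6 -> L0 hit  d=D]
5: R B2 -> L2 miss  d=-]
6: W B2 -> L2 hit  d=D]
7: R B7 -> L1 miss  d=-]
8: R B7 -> L1 hit  d=-]
9: R B7 -> L1 hit  d=-]
10: W B2 -> L2 hit  d=D]
11: R B2 -> L2 hit  d=D]
12: W B2 -> L2 hit  d=D]
13: R B2 -> L2 hit  d=D]
14: R B6 -> L0 hit  d=D]
15: W B6 -> L0 hit  d=D]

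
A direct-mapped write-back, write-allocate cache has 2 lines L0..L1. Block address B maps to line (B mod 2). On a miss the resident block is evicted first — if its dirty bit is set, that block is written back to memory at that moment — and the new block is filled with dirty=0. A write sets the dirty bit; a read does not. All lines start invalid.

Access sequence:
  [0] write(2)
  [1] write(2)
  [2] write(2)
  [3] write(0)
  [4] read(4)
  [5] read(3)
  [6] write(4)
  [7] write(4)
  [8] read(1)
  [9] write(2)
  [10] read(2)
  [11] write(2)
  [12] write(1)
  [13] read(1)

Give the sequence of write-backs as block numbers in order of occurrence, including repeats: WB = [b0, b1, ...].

0: W B2 -> L0 miss  d=D]
1: W B2 -> L0 hit  d=D]
2: W B2 -> L0 hit  d=D]
3: W B0 -> L0 miss wb->B2  d=D]
4: R B4 -> L0 miss wb->B0  d=-]
5: R B3 -> L1 miss  d=-]
6: W B4 -> L0 hit  d=D]
7: W B4 -> L0 hit  d=D]
8: R B1 -> L1 miss  d=-]
9: W B2 -> L0 miss wb->B4  d=D]
10: R B2 -> L0 hit  d=D]
11: W B2 -> L0 hit  d=D]
12: W B1 -> L1 hit  d=D]
13: R B1 -> L1 hit  d=D]

WB = [2, 0, 4]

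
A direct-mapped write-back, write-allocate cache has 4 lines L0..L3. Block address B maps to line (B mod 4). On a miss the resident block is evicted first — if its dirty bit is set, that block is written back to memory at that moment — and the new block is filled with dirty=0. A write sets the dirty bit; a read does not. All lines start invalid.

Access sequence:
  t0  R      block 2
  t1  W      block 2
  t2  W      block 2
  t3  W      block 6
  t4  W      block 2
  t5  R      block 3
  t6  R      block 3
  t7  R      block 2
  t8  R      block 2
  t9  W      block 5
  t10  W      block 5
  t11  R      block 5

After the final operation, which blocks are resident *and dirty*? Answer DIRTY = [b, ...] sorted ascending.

DIRTY = [2, 5]

  0 | R B2 → L2 miss [-]
  1 | W B2 → L2 hit [D]
  2 | W B2 → L2 hit [D]
  3 | W B6 → L2 miss wb→B2 [D]
  4 | W B2 → L2 miss wb→B6 [D]
  5 | R B3 → L3 miss [-]
  6 | R B3 → L3 hit [-]
  7 | R B2 → L2 hit [D]
  8 | R B2 → L2 hit [D]
  9 | W B5 → L1 miss [D]
  10 | W B5 → L1 hit [D]
  11 | R B5 → L1 hit [D]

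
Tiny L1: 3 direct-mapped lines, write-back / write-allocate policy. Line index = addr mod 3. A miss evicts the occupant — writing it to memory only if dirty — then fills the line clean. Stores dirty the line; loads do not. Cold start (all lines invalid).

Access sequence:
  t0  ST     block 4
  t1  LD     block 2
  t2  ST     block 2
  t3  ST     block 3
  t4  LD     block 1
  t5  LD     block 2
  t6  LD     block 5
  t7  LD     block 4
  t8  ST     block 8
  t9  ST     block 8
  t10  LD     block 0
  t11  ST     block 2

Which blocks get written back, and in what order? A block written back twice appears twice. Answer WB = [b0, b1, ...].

WB = [4, 2, 3, 8]

0: W B4 -> L1 miss  d=D]
1: R B2 -> L2 miss  d=-]
2: W B2 -> L2 hit  d=D]
3: W B3 -> L0 miss  d=D]
4: R B1 -> L1 miss wb->B4  d=-]
5: R B2 -> L2 hit  d=D]
6: R B5 -> L2 miss wb->B2  d=-]
7: R B4 -> L1 miss  d=-]
8: W B8 -> L2 miss  d=D]
9: W B8 -> L2 hit  d=D]
10: R B0 -> L0 miss wb->B3  d=-]
11: W B2 -> L2 miss wb->B8  d=D]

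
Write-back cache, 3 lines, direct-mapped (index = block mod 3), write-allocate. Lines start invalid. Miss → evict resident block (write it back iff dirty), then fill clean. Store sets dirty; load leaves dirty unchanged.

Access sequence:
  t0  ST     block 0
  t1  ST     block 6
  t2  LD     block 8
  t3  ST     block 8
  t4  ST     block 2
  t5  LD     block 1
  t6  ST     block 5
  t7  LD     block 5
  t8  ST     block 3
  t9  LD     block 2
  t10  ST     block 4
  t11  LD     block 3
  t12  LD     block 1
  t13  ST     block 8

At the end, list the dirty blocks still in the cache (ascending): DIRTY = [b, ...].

DIRTY = [3, 8]

0: W B0 → L0 miss [D]
1: W B6 → L0 miss wb→B0 [D]
2: R B8 → L2 miss [-]
3: W B8 → L2 hit [D]
4: W B2 → L2 miss wb→B8 [D]
5: R B1 → L1 miss [-]
6: W B5 → L2 miss wb→B2 [D]
7: R B5 → L2 hit [D]
8: W B3 → L0 miss wb→B6 [D]
9: R B2 → L2 miss wb→B5 [-]
10: W B4 → L1 miss [D]
11: R B3 → L0 hit [D]
12: R B1 → L1 miss wb→B4 [-]
13: W B8 → L2 miss [D]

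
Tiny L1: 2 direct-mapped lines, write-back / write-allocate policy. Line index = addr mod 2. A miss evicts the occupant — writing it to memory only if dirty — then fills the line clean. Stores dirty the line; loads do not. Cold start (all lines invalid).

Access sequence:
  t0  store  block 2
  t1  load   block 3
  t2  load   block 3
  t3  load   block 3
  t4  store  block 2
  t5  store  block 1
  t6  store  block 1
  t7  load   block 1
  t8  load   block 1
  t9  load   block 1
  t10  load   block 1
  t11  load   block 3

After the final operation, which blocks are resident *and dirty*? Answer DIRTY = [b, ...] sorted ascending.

DIRTY = [2]

0: W B2 -> L0 miss  d=D]
1: R B3 -> L1 miss  d=-]
2: R B3 -> L1 hit  d=-]
3: R B3 -> L1 hit  d=-]
4: W B2 -> L0 hit  d=D]
5: W B1 -> L1 miss  d=D]
6: W B1 -> L1 hit  d=D]
7: R B1 -> L1 hit  d=D]
8: R B1 -> L1 hit  d=D]
9: R B1 -> L1 hit  d=D]
10: R B1 -> L1 hit  d=D]
11: R B3 -> L1 miss wb->B1  d=-]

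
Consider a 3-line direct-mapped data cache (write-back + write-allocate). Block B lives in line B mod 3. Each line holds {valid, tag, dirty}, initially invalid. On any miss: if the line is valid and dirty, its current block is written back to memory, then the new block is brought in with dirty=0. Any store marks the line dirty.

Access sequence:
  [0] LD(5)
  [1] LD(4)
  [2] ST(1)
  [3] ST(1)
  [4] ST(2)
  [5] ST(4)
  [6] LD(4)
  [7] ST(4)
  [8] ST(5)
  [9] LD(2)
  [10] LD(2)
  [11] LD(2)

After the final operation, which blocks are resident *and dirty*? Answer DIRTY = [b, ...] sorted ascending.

DIRTY = [4]

0: R B5 -> L2 miss  d=-]
1: R B4 -> L1 miss  d=-]
2: W B1 -> L1 miss  d=D]
3: W B1 -> L1 hit  d=D]
4: W B2 -> L2 miss  d=D]
5: W B4 -> L1 miss wb->B1  d=D]
6: R B4 -> L1 hit  d=D]
7: W B4 -> L1 hit  d=D]
8: W B5 -> L2 miss wb->B2  d=D]
9: R B2 -> L2 miss wb->B5  d=-]
10: R B2 -> L2 hit  d=-]
11: R B2 -> L2 hit  d=-]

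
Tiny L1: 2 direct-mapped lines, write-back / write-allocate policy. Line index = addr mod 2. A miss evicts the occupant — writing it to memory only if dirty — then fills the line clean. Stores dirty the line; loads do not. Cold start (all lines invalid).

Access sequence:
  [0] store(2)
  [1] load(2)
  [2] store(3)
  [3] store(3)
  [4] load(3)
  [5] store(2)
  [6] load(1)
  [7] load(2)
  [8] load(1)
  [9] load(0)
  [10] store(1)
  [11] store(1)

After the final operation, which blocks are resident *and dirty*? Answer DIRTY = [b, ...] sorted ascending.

DIRTY = [1]

0: W B2 → L0 miss [D]
1: R B2 → L0 hit [D]
2: W B3 → L1 miss [D]
3: W B3 → L1 hit [D]
4: R B3 → L1 hit [D]
5: W B2 → L0 hit [D]
6: R B1 → L1 miss wb→B3 [-]
7: R B2 → L0 hit [D]
8: R B1 → L1 hit [-]
9: R B0 → L0 miss wb→B2 [-]
10: W B1 → L1 hit [D]
11: W B1 → L1 hit [D]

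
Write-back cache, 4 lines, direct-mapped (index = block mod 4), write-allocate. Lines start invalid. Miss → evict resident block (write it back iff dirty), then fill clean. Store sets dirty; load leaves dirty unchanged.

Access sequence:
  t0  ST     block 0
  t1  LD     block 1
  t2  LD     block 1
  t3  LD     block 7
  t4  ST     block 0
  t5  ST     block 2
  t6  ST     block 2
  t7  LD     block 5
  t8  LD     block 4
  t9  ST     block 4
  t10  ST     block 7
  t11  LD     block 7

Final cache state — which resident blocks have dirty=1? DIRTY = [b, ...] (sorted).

DIRTY = [2, 4, 7]

  0 | W B0 → L0 miss [D]
  1 | R B1 → L1 miss [-]
  2 | R B1 → L1 hit [-]
  3 | R B7 → L3 miss [-]
  4 | W B0 → L0 hit [D]
  5 | W B2 → L2 miss [D]
  6 | W B2 → L2 hit [D]
  7 | R B5 → L1 miss [-]
  8 | R B4 → L0 miss wb→B0 [-]
  9 | W B4 → L0 hit [D]
  10 | W B7 → L3 hit [D]
  11 | R B7 → L3 hit [D]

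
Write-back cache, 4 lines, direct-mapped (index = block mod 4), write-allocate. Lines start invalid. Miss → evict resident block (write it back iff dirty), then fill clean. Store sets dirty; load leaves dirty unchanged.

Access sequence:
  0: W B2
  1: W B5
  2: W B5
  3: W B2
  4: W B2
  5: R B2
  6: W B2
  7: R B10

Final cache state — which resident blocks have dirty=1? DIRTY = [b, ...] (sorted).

DIRTY = [5]

0: W B2 -> L2 miss  d=D]
1: W B5 -> L1 miss  d=D]
2: W B5 -> L1 hit  d=D]
3: W B2 -> L2 hit  d=D]
4: W B2 -> L2 hit  d=D]
5: R B2 -> L2 hit  d=D]
6: W B2 -> L2 hit  d=D]
7: R B10 -> L2 miss wb->B2  d=-]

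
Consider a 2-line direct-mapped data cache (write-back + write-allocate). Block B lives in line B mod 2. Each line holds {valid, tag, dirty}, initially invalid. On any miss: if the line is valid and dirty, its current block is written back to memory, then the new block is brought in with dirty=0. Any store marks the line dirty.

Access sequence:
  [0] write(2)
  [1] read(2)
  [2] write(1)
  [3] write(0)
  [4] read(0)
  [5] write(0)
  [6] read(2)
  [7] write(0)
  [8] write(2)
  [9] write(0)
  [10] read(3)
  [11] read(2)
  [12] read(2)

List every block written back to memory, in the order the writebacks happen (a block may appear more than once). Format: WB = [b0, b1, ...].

0: W B2 → L0 miss [D]
1: R B2 → L0 hit [D]
2: W B1 → L1 miss [D]
3: W B0 → L0 miss wb→B2 [D]
4: R B0 → L0 hit [D]
5: W B0 → L0 hit [D]
6: R B2 → L0 miss wb→B0 [-]
7: W B0 → L0 miss [D]
8: W B2 → L0 miss wb→B0 [D]
9: W B0 → L0 miss wb→B2 [D]
10: R B3 → L1 miss wb→B1 [-]
11: R B2 → L0 miss wb→B0 [-]
12: R B2 → L0 hit [-]

WB = [2, 0, 0, 2, 1, 0]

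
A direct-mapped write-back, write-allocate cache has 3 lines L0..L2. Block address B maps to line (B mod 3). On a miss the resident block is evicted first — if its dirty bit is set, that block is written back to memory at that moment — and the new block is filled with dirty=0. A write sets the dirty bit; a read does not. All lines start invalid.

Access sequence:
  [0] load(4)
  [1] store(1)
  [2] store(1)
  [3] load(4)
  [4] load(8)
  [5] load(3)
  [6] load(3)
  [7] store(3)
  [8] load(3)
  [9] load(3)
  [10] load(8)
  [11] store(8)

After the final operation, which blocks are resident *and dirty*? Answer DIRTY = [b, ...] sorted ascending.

0: R B4 → L1 miss [-]
1: W B1 → L1 miss [D]
2: W B1 → L1 hit [D]
3: R B4 → L1 miss wb→B1 [-]
4: R B8 → L2 miss [-]
5: R B3 → L0 miss [-]
6: R B3 → L0 hit [-]
7: W B3 → L0 hit [D]
8: R B3 → L0 hit [D]
9: R B3 → L0 hit [D]
10: R B8 → L2 hit [-]
11: W B8 → L2 hit [D]

DIRTY = [3, 8]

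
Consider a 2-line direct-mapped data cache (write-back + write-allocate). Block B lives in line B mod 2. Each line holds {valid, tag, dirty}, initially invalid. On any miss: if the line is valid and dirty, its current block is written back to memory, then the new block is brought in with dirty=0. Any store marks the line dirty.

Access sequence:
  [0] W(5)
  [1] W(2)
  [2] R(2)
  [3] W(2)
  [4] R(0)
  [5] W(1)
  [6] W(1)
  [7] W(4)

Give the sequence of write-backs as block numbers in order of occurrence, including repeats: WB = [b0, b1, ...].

WB = [2, 5]

  0 | W B5 → L1 miss [D]
  1 | W B2 → L0 miss [D]
  2 | R B2 → L0 hit [D]
  3 | W B2 → L0 hit [D]
  4 | R B0 → L0 miss wb→B2 [-]
  5 | W B1 → L1 miss wb→B5 [D]
  6 | W B1 → L1 hit [D]
  7 | W B4 → L0 miss [D]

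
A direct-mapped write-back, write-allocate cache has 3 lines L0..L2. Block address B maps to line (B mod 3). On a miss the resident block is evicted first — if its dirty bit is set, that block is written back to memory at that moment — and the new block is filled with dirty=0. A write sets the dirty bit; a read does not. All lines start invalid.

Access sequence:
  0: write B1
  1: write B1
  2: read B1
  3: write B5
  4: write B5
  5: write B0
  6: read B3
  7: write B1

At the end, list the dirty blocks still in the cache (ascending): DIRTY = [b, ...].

DIRTY = [1, 5]

0: W B1 -> L1 miss  d=D]
1: W B1 -> L1 hit  d=D]
2: R B1 -> L1 hit  d=D]
3: W B5 -> L2 miss  d=D]
4: W B5 -> L2 hit  d=D]
5: W B0 -> L0 miss  d=D]
6: R B3 -> L0 miss wb->B0  d=-]
7: W B1 -> L1 hit  d=D]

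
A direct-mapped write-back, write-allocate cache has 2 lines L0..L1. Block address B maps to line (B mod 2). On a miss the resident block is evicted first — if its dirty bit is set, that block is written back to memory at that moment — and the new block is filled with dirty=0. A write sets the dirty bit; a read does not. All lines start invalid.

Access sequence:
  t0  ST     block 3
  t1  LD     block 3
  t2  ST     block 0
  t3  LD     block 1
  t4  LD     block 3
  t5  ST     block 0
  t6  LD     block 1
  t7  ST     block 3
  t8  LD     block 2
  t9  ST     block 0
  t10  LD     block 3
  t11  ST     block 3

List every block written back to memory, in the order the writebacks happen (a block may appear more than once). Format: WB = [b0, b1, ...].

WB = [3, 0]

0: W B3 -> L1 miss  d=D]
1: R B3 -> L1 hit  d=D]
2: W B0 -> L0 miss  d=D]
3: R B1 -> L1 miss wb->B3  d=-]
4: R B3 -> L1 miss  d=-]
5: W B0 -> L0 hit  d=D]
6: R B1 -> L1 miss  d=-]
7: W B3 -> L1 miss  d=D]
8: R B2 -> L0 miss wb->B0  d=-]
9: W B0 -> L0 miss  d=D]
10: R B3 -> L1 hit  d=D]
11: W B3 -> L1 hit  d=D]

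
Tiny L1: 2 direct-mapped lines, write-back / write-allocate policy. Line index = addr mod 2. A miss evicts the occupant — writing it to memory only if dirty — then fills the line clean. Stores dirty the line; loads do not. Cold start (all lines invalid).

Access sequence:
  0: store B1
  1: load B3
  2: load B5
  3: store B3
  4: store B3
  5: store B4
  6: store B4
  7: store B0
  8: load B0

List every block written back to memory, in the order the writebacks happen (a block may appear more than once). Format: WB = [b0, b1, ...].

0: W B1 -> L1 miss  d=D]
1: R B3 -> L1 miss wb->B1  d=-]
2: R B5 -> L1 miss  d=-]
3: W B3 -> L1 miss  d=D]
4: W B3 -> L1 hit  d=D]
5: W B4 -> L0 miss  d=D]
6: W B4 -> L0 hit  d=D]
7: W B0 -> L0 miss wb->B4  d=D]
8: R B0 -> L0 hit  d=D]

WB = [1, 4]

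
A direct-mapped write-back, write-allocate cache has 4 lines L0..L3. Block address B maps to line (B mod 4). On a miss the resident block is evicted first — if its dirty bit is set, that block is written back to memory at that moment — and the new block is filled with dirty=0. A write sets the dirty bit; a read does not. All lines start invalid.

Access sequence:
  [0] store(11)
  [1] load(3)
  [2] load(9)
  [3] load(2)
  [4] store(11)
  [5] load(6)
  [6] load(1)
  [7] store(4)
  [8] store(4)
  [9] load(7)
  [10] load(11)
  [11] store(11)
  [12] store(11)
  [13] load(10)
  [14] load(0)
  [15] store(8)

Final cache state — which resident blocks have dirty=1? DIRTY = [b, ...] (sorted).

DIRTY = [8, 11]

0: W B11 → L3 miss [D]
1: R B3 → L3 miss wb→B11 [-]
2: R B9 → L1 miss [-]
3: R B2 → L2 miss [-]
4: W B11 → L3 miss [D]
5: R B6 → L2 miss [-]
6: R B1 → L1 miss [-]
7: W B4 → L0 miss [D]
8: W B4 → L0 hit [D]
9: R B7 → L3 miss wb→B11 [-]
10: R B11 → L3 miss [-]
11: W B11 → L3 hit [D]
12: W B11 → L3 hit [D]
13: R B10 → L2 miss [-]
14: R B0 → L0 miss wb→B4 [-]
15: W B8 → L0 miss [D]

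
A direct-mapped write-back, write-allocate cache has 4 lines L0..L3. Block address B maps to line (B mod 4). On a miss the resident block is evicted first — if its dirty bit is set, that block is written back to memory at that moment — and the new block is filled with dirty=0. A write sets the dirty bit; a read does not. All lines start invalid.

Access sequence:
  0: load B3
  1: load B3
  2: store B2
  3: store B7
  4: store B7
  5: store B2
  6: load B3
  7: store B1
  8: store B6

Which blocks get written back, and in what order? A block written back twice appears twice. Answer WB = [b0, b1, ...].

WB = [7, 2]

0: R B3 → L3 miss [-]
1: R B3 → L3 hit [-]
2: W B2 → L2 miss [D]
3: W B7 → L3 miss [D]
4: W B7 → L3 hit [D]
5: W B2 → L2 hit [D]
6: R B3 → L3 miss wb→B7 [-]
7: W B1 → L1 miss [D]
8: W B6 → L2 miss wb→B2 [D]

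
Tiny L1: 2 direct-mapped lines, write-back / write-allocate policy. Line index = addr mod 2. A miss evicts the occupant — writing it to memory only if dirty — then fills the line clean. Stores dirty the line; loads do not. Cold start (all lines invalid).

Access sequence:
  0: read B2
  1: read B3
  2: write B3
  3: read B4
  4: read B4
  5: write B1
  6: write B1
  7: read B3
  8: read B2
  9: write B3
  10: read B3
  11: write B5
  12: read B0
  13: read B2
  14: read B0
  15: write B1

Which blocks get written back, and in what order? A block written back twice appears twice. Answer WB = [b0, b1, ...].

WB = [3, 1, 3, 5]

  0 | R B2 → L0 miss [-]
  1 | R B3 → L1 miss [-]
  2 | W B3 → L1 hit [D]
  3 | R B4 → L0 miss [-]
  4 | R B4 → L0 hit [-]
  5 | W B1 → L1 miss wb→B3 [D]
  6 | W B1 → L1 hit [D]
  7 | R B3 → L1 miss wb→B1 [-]
  8 | R B2 → L0 miss [-]
  9 | W B3 → L1 hit [D]
  10 | R B3 → L1 hit [D]
  11 | W B5 → L1 miss wb→B3 [D]
  12 | R B0 → L0 miss [-]
  13 | R B2 → L0 miss [-]
  14 | R B0 → L0 miss [-]
  15 | W B1 → L1 miss wb→B5 [D]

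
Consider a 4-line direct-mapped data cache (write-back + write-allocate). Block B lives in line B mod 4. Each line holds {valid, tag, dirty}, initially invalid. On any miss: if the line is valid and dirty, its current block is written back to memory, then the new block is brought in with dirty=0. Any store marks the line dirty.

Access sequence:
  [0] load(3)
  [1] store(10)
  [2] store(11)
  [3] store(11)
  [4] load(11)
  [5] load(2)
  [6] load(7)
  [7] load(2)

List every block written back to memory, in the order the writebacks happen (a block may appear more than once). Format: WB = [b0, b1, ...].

WB = [10, 11]

0: R B3 -> L3 miss  d=-]
1: W B10 -> L2 miss  d=D]
2: W B11 -> L3 miss  d=D]
3: W B11 -> L3 hit  d=D]
4: R B11 -> L3 hit  d=D]
5: R B2 -> L2 miss wb->B10  d=-]
6: R B7 -> L3 miss wb->B11  d=-]
7: R B2 -> L2 hit  d=-]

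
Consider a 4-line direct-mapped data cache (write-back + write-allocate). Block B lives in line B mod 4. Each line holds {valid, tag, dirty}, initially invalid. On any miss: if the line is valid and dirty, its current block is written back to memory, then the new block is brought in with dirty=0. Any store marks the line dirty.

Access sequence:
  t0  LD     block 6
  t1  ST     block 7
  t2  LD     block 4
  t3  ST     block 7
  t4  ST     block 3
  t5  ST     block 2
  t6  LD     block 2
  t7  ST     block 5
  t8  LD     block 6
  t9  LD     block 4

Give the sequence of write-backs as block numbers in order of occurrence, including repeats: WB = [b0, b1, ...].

WB = [7, 2]

0: R B6 → L2 miss [-]
1: W B7 → L3 miss [D]
2: R B4 → L0 miss [-]
3: W B7 → L3 hit [D]
4: W B3 → L3 miss wb→B7 [D]
5: W B2 → L2 miss [D]
6: R B2 → L2 hit [D]
7: W B5 → L1 miss [D]
8: R B6 → L2 miss wb→B2 [-]
9: R B4 → L0 hit [-]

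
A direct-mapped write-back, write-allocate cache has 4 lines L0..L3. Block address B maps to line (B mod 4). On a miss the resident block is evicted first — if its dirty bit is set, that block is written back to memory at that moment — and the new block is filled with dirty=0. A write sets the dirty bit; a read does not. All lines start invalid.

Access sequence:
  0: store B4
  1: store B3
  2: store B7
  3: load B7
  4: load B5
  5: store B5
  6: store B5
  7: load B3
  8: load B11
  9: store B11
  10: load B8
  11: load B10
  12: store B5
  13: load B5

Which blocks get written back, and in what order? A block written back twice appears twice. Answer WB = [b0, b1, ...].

WB = [3, 7, 4]

0: W B4 -> L0 miss  d=D]
1: W B3 -> L3 miss  d=D]
2: W B7 -> L3 miss wb->B3  d=D]
3: R B7 -> L3 hit  d=D]
4: R B5 -> L1 miss  d=-]
5: W B5 -> L1 hit  d=D]
6: W B5 -> L1 hit  d=D]
7: R B3 -> L3 miss wb->B7  d=-]
8: R B11 -> L3 miss  d=-]
9: W B11 -> L3 hit  d=D]
10: R B8 -> L0 miss wb->B4  d=-]
11: R B10 -> L2 miss  d=-]
12: W B5 -> L1 hit  d=D]
13: R B5 -> L1 hit  d=D]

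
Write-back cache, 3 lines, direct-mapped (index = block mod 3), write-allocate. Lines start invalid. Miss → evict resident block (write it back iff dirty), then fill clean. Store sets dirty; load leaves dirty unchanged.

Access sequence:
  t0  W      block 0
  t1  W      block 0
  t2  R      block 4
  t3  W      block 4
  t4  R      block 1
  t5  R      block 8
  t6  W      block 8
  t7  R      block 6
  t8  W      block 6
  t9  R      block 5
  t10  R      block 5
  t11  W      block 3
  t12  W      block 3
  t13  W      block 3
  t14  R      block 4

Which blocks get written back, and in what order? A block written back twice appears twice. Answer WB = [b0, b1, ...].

  0 | W B0 → L0 miss [D]
  1 | W B0 → L0 hit [D]
  2 | R B4 → L1 miss [-]
  3 | W B4 → L1 hit [D]
  4 | R B1 → L1 miss wb→B4 [-]
  5 | R B8 → L2 miss [-]
  6 | W B8 → L2 hit [D]
  7 | R B6 → L0 miss wb→B0 [-]
  8 | W B6 → L0 hit [D]
  9 | R B5 → L2 miss wb→B8 [-]
  10 | R B5 → L2 hit [-]
  11 | W B3 → L0 miss wb→B6 [D]
  12 | W B3 → L0 hit [D]
  13 | W B3 → L0 hit [D]
  14 | R B4 → L1 miss [-]

WB = [4, 0, 8, 6]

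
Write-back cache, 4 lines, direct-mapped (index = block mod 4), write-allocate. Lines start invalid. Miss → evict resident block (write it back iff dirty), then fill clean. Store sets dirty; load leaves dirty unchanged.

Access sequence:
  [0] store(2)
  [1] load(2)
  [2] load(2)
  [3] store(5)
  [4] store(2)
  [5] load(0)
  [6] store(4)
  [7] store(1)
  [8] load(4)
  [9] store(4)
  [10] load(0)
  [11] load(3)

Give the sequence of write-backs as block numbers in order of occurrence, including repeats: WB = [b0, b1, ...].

WB = [5, 4]

0: W B2 → L2 miss [D]
1: R B2 → L2 hit [D]
2: R B2 → L2 hit [D]
3: W B5 → L1 miss [D]
4: W B2 → L2 hit [D]
5: R B0 → L0 miss [-]
6: W B4 → L0 miss [D]
7: W B1 → L1 miss wb→B5 [D]
8: R B4 → L0 hit [D]
9: W B4 → L0 hit [D]
10: R B0 → L0 miss wb→B4 [-]
11: R B3 → L3 miss [-]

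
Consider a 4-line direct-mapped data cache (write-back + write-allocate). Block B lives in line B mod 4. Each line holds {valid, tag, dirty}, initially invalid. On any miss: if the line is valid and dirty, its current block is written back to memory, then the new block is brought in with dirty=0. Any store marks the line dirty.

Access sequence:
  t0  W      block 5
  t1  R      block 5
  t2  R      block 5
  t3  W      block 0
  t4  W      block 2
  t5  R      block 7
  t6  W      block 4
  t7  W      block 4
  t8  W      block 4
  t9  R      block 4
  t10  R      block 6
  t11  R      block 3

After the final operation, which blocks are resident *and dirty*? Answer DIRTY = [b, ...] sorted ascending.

DIRTY = [4, 5]

0: W B5 → L1 miss [D]
1: R B5 → L1 hit [D]
2: R B5 → L1 hit [D]
3: W B0 → L0 miss [D]
4: W B2 → L2 miss [D]
5: R B7 → L3 miss [-]
6: W B4 → L0 miss wb→B0 [D]
7: W B4 → L0 hit [D]
8: W B4 → L0 hit [D]
9: R B4 → L0 hit [D]
10: R B6 → L2 miss wb→B2 [-]
11: R B3 → L3 miss [-]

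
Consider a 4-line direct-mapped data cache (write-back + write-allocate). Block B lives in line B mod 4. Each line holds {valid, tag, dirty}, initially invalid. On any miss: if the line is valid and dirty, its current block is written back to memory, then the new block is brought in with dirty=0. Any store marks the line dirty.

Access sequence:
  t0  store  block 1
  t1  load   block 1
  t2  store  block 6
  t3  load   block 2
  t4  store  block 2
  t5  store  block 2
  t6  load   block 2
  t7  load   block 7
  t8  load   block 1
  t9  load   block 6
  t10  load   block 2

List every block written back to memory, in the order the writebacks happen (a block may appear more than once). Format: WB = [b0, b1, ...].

WB = [6, 2]

0: W B1 → L1 miss [D]
1: R B1 → L1 hit [D]
2: W B6 → L2 miss [D]
3: R B2 → L2 miss wb→B6 [-]
4: W B2 → L2 hit [D]
5: W B2 → L2 hit [D]
6: R B2 → L2 hit [D]
7: R B7 → L3 miss [-]
8: R B1 → L1 hit [D]
9: R B6 → L2 miss wb→B2 [-]
10: R B2 → L2 miss [-]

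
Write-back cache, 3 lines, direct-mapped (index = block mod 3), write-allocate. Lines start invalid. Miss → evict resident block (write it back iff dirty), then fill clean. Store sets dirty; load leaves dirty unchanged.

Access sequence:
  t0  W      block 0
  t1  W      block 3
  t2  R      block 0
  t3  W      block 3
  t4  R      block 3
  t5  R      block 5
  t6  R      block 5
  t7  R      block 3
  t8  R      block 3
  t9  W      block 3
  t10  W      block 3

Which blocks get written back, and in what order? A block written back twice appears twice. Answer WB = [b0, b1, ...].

WB = [0, 3]

  0 | W B0 → L0 miss [D]
  1 | W B3 → L0 miss wb→B0 [D]
  2 | R B0 → L0 miss wb→B3 [-]
  3 | W B3 → L0 miss [D]
  4 | R B3 → L0 hit [D]
  5 | R B5 → L2 miss [-]
  6 | R B5 → L2 hit [-]
  7 | R B3 → L0 hit [D]
  8 | R B3 → L0 hit [D]
  9 | W B3 → L0 hit [D]
  10 | W B3 → L0 hit [D]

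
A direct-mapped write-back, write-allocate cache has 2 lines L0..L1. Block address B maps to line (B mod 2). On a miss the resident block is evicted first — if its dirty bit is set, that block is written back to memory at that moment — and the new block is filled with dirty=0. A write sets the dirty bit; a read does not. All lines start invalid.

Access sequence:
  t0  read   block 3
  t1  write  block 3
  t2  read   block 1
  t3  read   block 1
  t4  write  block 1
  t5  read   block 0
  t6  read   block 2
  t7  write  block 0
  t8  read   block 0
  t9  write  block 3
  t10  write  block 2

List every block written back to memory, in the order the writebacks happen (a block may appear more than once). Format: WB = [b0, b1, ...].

0: R B3 → L1 miss [-]
1: W B3 → L1 hit [D]
2: R B1 → L1 miss wb→B3 [-]
3: R B1 → L1 hit [-]
4: W B1 → L1 hit [D]
5: R B0 → L0 miss [-]
6: R B2 → L0 miss [-]
7: W B0 → L0 miss [D]
8: R B0 → L0 hit [D]
9: W B3 → L1 miss wb→B1 [D]
10: W B2 → L0 miss wb→B0 [D]

WB = [3, 1, 0]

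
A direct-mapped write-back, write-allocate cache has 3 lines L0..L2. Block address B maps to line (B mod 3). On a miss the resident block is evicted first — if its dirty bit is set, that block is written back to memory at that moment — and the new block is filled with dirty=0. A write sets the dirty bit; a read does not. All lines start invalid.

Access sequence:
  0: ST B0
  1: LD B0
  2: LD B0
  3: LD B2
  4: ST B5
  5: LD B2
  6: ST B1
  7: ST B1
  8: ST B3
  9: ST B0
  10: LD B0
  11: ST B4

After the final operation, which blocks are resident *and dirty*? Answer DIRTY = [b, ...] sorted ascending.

0: W B0 -> L0 miss  d=D]
1: R B0 -> L0 hit  d=D]
2: R B0 -> L0 hit  d=D]
3: R B2 -> L2 miss  d=-]
4: W B5 -> L2 miss  d=D]
5: R B2 -> L2 miss wb->B5  d=-]
6: W B1 -> L1 miss  d=D]
7: W B1 -> L1 hit  d=D]
8: W B3 -> L0 miss wb->B0  d=D]
9: W B0 -> L0 miss wb->B3  d=D]
10: R B0 -> L0 hit  d=D]
11: W B4 -> L1 miss wb->B1  d=D]

DIRTY = [0, 4]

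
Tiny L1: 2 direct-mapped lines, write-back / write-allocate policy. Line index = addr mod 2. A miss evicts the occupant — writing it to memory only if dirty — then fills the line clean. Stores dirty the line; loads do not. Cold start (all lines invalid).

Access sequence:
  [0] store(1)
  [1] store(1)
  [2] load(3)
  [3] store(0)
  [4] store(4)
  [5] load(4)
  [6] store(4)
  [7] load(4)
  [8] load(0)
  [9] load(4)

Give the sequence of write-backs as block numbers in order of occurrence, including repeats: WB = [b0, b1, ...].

0: W B1 → L1 miss [D]
1: W B1 → L1 hit [D]
2: R B3 → L1 miss wb→B1 [-]
3: W B0 → L0 miss [D]
4: W B4 → L0 miss wb→B0 [D]
5: R B4 → L0 hit [D]
6: W B4 → L0 hit [D]
7: R B4 → L0 hit [D]
8: R B0 → L0 miss wb→B4 [-]
9: R B4 → L0 miss [-]

WB = [1, 0, 4]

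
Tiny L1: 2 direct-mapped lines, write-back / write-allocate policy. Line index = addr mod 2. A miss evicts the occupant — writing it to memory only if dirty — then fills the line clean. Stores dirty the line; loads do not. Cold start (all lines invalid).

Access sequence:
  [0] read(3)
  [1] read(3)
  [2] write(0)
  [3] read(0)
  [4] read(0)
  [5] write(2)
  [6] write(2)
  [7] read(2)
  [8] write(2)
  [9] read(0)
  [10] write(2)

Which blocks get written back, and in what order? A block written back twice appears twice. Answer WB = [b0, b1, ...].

  0 | R B3 → L1 miss [-]
  1 | R B3 → L1 hit [-]
  2 | W B0 → L0 miss [D]
  3 | R B0 → L0 hit [D]
  4 | R B0 → L0 hit [D]
  5 | W B2 → L0 miss wb→B0 [D]
  6 | W B2 → L0 hit [D]
  7 | R B2 → L0 hit [D]
  8 | W B2 → L0 hit [D]
  9 | R B0 → L0 miss wb→B2 [-]
  10 | W B2 → L0 miss [D]

WB = [0, 2]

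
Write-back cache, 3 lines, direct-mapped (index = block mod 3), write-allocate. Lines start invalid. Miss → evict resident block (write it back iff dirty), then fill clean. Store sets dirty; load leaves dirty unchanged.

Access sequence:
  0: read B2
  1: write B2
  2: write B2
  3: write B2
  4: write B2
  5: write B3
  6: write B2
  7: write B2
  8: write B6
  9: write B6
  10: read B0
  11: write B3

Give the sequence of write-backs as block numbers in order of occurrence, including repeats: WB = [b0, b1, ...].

WB = [3, 6]

0: R B2 -> L2 miss  d=-]
1: W B2 -> L2 hit  d=D]
2: W B2 -> L2 hit  d=D]
3: W B2 -> L2 hit  d=D]
4: W B2 -> L2 hit  d=D]
5: W B3 -> L0 miss  d=D]
6: W B2 -> L2 hit  d=D]
7: W B2 -> L2 hit  d=D]
8: W B6 -> L0 miss wb->B3  d=D]
9: W B6 -> L0 hit  d=D]
10: R B0 -> L0 miss wb->B6  d=-]
11: W B3 -> L0 miss  d=D]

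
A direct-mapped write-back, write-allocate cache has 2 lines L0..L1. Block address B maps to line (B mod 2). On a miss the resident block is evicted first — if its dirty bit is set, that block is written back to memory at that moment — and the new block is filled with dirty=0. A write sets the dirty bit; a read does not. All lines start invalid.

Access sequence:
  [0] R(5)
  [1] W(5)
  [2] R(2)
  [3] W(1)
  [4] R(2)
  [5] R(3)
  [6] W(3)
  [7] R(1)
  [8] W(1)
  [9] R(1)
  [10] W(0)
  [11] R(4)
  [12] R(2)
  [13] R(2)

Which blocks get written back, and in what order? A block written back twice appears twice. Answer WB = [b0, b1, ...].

  0 | R B5 → L1 miss [-]
  1 | W B5 → L1 hit [D]
  2 | R B2 → L0 miss [-]
  3 | W B1 → L1 miss wb→B5 [D]
  4 | R B2 → L0 hit [-]
  5 | R B3 → L1 miss wb→B1 [-]
  6 | W B3 → L1 hit [D]
  7 | R B1 → L1 miss wb→B3 [-]
  8 | W B1 → L1 hit [D]
  9 | R B1 → L1 hit [D]
  10 | W B0 → L0 miss [D]
  11 | R B4 → L0 miss wb→B0 [-]
  12 | R B2 → L0 miss [-]
  13 | R B2 → L0 hit [-]

WB = [5, 1, 3, 0]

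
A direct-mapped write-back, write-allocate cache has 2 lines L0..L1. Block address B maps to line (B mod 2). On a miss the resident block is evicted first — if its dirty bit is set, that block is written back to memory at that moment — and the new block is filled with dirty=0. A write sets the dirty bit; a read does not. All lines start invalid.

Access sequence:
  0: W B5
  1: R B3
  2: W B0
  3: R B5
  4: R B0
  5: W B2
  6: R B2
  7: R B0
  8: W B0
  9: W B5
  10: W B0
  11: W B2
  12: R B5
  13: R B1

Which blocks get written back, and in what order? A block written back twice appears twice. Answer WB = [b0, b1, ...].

0: W B5 -> L1 miss  d=D]
1: R B3 -> L1 miss wb->B5  d=-]
2: W B0 -> L0 miss  d=D]
3: R B5 -> L1 miss  d=-]
4: R B0 -> L0 hit  d=D]
5: W B2 -> L0 miss wb->B0  d=D]
6: R B2 -> L0 hit  d=D]
7: R B0 -> L0 miss wb->B2  d=-]
8: W B0 -> L0 hit  d=D]
9: W B5 -> L1 hit  d=D]
10: W B0 -> L0 hit  d=D]
11: W B2 -> L0 miss wb->B0  d=D]
12: R B5 -> L1 hit  d=D]
13: R B1 -> L1 miss wb->B5  d=-]

WB = [5, 0, 2, 0, 5]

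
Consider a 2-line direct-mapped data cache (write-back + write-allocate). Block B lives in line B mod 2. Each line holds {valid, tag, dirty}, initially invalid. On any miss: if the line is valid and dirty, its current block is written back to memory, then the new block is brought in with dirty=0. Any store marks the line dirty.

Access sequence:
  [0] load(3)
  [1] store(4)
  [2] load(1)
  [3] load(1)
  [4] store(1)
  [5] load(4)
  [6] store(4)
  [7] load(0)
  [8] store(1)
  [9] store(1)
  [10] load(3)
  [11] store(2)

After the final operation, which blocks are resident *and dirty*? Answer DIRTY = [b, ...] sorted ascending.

0: R B3 → L1 miss [-]
1: W B4 → L0 miss [D]
2: R B1 → L1 miss [-]
3: R B1 → L1 hit [-]
4: W B1 → L1 hit [D]
5: R B4 → L0 hit [D]
6: W B4 → L0 hit [D]
7: R B0 → L0 miss wb→B4 [-]
8: W B1 → L1 hit [D]
9: W B1 → L1 hit [D]
10: R B3 → L1 miss wb→B1 [-]
11: W B2 → L0 miss [D]

DIRTY = [2]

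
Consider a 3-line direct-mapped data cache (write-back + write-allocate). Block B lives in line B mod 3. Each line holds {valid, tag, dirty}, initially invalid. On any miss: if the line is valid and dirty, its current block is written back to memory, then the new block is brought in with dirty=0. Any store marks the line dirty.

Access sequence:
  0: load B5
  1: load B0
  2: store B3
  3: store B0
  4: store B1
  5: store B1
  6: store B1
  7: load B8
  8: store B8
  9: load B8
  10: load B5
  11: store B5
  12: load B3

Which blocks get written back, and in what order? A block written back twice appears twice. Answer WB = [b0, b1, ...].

WB = [3, 8, 0]

0: R B5 -> L2 miss  d=-]
1: R B0 -> L0 miss  d=-]
2: W B3 -> L0 miss  d=D]
3: W B0 -> L0 miss wb->B3  d=D]
4: W B1 -> L1 miss  d=D]
5: W B1 -> L1 hit  d=D]
6: W B1 -> L1 hit  d=D]
7: R B8 -> L2 miss  d=-]
8: W B8 -> L2 hit  d=D]
9: R B8 -> L2 hit  d=D]
10: R B5 -> L2 miss wb->B8  d=-]
11: W B5 -> L2 hit  d=D]
12: R B3 -> L0 miss wb->B0  d=-]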